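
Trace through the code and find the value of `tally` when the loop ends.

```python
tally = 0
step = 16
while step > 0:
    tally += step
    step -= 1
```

Let's trace through this code step by step.

Initialize: tally = 0
Initialize: step = 16
Entering loop: while step > 0:
After iteration 1: tally = 16, step = 15
After iteration 2: tally = 31, step = 14
After iteration 3: tally = 45, step = 13
After iteration 4: tally = 58, step = 12
After iteration 5: tally = 70, step = 11
After iteration 6: tally = 81, step = 10
After iteration 7: tally = 91, step = 9
After iteration 8: tally = 100, step = 8
After iteration 9: tally = 108, step = 7
After iteration 10: tally = 115, step = 6
After iteration 11: tally = 121, step = 5
After iteration 12: tally = 126, step = 4
After iteration 13: tally = 130, step = 3
After iteration 14: tally = 133, step = 2
After iteration 15: tally = 135, step = 1
After iteration 16: tally = 136, step = 0
Loop ends.

Final answer: 136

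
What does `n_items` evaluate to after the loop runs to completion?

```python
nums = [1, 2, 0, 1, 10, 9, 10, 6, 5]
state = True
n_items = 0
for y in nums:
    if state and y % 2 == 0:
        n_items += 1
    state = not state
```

Let's trace through this code step by step.

Initialize: nums = [1, 2, 0, 1, 10, 9, 10, 6, 5]
Initialize: state = True
Initialize: n_items = 0
Entering loop: for y in nums:
After iteration 1: y = 1, state = False, n_items = 0
After iteration 2: y = 2, state = True, n_items = 0
After iteration 3: y = 0, state = False, n_items = 1
After iteration 4: y = 1, state = True, n_items = 1
After iteration 5: y = 10, state = False, n_items = 2
After iteration 6: y = 9, state = True, n_items = 2
After iteration 7: y = 10, state = False, n_items = 3
After iteration 8: y = 6, state = True, n_items = 3
After iteration 9: y = 5, state = False, n_items = 3
Loop ends.

Final answer: 3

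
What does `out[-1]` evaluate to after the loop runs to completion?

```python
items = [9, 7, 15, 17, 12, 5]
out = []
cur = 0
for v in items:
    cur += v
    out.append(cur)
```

Let's trace through this code step by step.

Initialize: items = [9, 7, 15, 17, 12, 5]
Initialize: out = []
Initialize: cur = 0
Entering loop: for v in items:
After iteration 1: v = 9, out = [9], cur = 9
After iteration 2: v = 7, out = [9, 16], cur = 16
After iteration 3: v = 15, out = [9, 16, 31], cur = 31
After iteration 4: v = 17, out = [9, 16, 31, 48], cur = 48
After iteration 5: v = 12, out = [9, 16, 31, 48, 60], cur = 60
After iteration 6: v = 5, out = [9, 16, 31, 48, 60, 65], cur = 65
Loop ends.
out[-1] = 65

Final answer: 65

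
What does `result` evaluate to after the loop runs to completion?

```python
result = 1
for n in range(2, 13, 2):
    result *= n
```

Let's trace through this code step by step.

Initialize: result = 1
Entering loop: for n in range(2, 13, 2):
After iteration 1: n = 2, result = 2
After iteration 2: n = 4, result = 8
After iteration 3: n = 6, result = 48
After iteration 4: n = 8, result = 384
After iteration 5: n = 10, result = 3840
After iteration 6: n = 12, result = 46080
Loop ends.

Final answer: 46080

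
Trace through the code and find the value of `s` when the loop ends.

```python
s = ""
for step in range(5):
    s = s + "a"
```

Let's trace through this code step by step.

Initialize: s = ''
Entering loop: for step in range(5):
After iteration 1: step = 0, s = 'a'
After iteration 2: step = 1, s = 'aa'
After iteration 3: step = 2, s = 'aaa'
After iteration 4: step = 3, s = 'aaaa'
After iteration 5: step = 4, s = 'aaaaa'
Loop ends.

Final answer: 'aaaaa'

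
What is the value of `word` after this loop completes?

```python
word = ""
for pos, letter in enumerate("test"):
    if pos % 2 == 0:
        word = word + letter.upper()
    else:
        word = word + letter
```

Let's trace through this code step by step.

Initialize: word = ''
Entering loop: for pos, letter in enumerate("test"):
After iteration 1: pos = 0, letter = 't', word = 'T'
After iteration 2: pos = 1, letter = 'e', word = 'Te'
After iteration 3: pos = 2, letter = 's', word = 'TeS'
After iteration 4: pos = 3, letter = 't', word = 'TeSt'
Loop ends.

Final answer: 'TeSt'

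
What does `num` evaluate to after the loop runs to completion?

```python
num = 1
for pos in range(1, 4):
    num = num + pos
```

Let's trace through this code step by step.

Initialize: num = 1
Entering loop: for pos in range(1, 4):
After iteration 1: pos = 1, num = 2
After iteration 2: pos = 2, num = 4
After iteration 3: pos = 3, num = 7
Loop ends.

Final answer: 7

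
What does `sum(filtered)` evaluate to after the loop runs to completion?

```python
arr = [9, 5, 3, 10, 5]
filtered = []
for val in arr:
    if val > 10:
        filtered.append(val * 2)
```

Let's trace through this code step by step.

Initialize: arr = [9, 5, 3, 10, 5]
Initialize: filtered = []
Entering loop: for val in arr:
After iteration 1: val = 9, filtered = []
After iteration 2: val = 5, filtered = []
After iteration 3: val = 3, filtered = []
After iteration 4: val = 10, filtered = []
After iteration 5: val = 5, filtered = []
Loop ends.
sum(filtered) = 0

Final answer: 0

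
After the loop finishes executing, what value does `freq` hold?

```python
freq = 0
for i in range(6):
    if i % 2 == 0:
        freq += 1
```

Let's trace through this code step by step.

Initialize: freq = 0
Entering loop: for i in range(6):
After iteration 1: i = 0, freq = 1
After iteration 2: i = 1, freq = 1
After iteration 3: i = 2, freq = 2
After iteration 4: i = 3, freq = 2
After iteration 5: i = 4, freq = 3
After iteration 6: i = 5, freq = 3
Loop ends.

Final answer: 3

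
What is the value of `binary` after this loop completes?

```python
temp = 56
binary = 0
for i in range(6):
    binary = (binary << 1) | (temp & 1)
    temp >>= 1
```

Let's trace through this code step by step.

Initialize: temp = 56
Initialize: binary = 0
Entering loop: for i in range(6):
After iteration 1: i = 0, temp = 28, binary = 0
After iteration 2: i = 1, temp = 14, binary = 0
After iteration 3: i = 2, temp = 7, binary = 0
After iteration 4: i = 3, temp = 3, binary = 1
After iteration 5: i = 4, temp = 1, binary = 3
After iteration 6: i = 5, temp = 0, binary = 7
Loop ends.

Final answer: 7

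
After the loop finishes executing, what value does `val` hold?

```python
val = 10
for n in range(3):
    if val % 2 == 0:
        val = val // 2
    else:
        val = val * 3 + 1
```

Let's trace through this code step by step.

Initialize: val = 10
Entering loop: for n in range(3):
After iteration 1: n = 0, val = 5
After iteration 2: n = 1, val = 16
After iteration 3: n = 2, val = 8
Loop ends.

Final answer: 8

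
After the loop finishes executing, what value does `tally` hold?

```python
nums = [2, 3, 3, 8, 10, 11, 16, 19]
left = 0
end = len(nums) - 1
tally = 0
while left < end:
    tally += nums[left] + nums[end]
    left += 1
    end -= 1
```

Let's trace through this code step by step.

Initialize: nums = [2, 3, 3, 8, 10, 11, 16, 19]
Initialize: left = 0
Initialize: end = 7
Initialize: tally = 0
Entering loop: while left < end:
After iteration 1: left = 1, end = 6, tally = 21
After iteration 2: left = 2, end = 5, tally = 40
After iteration 3: left = 3, end = 4, tally = 54
After iteration 4: left = 4, end = 3, tally = 72
Loop ends.

Final answer: 72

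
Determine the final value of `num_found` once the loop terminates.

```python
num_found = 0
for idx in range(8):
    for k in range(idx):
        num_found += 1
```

Let's trace through this code step by step.

Initialize: num_found = 0
Entering loop: for idx in range(8):
After iteration 1: idx = 0, num_found = 0
After iteration 2: idx = 1, num_found = 1, k = 0
After iteration 3: idx = 2, num_found = 3, k = 1
After iteration 4: idx = 3, num_found = 6, k = 2
After iteration 5: idx = 4, num_found = 10, k = 3
After iteration 6: idx = 5, num_found = 15, k = 4
After iteration 7: idx = 6, num_found = 21, k = 5
After iteration 8: idx = 7, num_found = 28, k = 6
Loop ends.

Final answer: 28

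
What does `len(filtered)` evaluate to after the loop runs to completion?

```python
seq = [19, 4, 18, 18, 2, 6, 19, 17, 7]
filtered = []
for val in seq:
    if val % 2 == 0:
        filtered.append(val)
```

Let's trace through this code step by step.

Initialize: seq = [19, 4, 18, 18, 2, 6, 19, 17, 7]
Initialize: filtered = []
Entering loop: for val in seq:
After iteration 1: val = 19, filtered = []
After iteration 2: val = 4, filtered = [4]
After iteration 3: val = 18, filtered = [4, 18]
After iteration 4: val = 18, filtered = [4, 18, 18]
After iteration 5: val = 2, filtered = [4, 18, 18, 2]
After iteration 6: val = 6, filtered = [4, 18, 18, 2, 6]
After iteration 7: val = 19, filtered = [4, 18, 18, 2, 6]
After iteration 8: val = 17, filtered = [4, 18, 18, 2, 6]
After iteration 9: val = 7, filtered = [4, 18, 18, 2, 6]
Loop ends.
len(filtered) = 5

Final answer: 5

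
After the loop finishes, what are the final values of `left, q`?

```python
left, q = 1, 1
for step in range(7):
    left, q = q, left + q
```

Let's trace through this code step by step.

Initialize: left = 1
Initialize: q = 1
Entering loop: for step in range(7):
After iteration 1: step = 0, left = 1, q = 2
After iteration 2: step = 1, left = 2, q = 3
After iteration 3: step = 2, left = 3, q = 5
After iteration 4: step = 3, left = 5, q = 8
After iteration 5: step = 4, left = 8, q = 13
After iteration 6: step = 5, left = 13, q = 21
After iteration 7: step = 6, left = 21, q = 34
Loop ends.

Final answer: 21, 34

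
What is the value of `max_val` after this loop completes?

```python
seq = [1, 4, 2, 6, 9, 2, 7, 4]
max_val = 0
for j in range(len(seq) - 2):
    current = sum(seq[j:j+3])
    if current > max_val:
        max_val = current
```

Let's trace through this code step by step.

Initialize: seq = [1, 4, 2, 6, 9, 2, 7, 4]
Initialize: max_val = 0
Entering loop: for j in range(len(seq) - 2):
After iteration 1: j = 0, max_val = 7, current = 7
After iteration 2: j = 1, max_val = 12, current = 12
After iteration 3: j = 2, max_val = 17, current = 17
After iteration 4: j = 3, max_val = 17, current = 17
After iteration 5: j = 4, max_val = 18, current = 18
After iteration 6: j = 5, max_val = 18, current = 13
Loop ends.

Final answer: 18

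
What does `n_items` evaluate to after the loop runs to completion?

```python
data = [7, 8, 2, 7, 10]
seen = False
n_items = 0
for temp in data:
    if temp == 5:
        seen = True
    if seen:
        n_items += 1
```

Let's trace through this code step by step.

Initialize: data = [7, 8, 2, 7, 10]
Initialize: seen = False
Initialize: n_items = 0
Entering loop: for temp in data:
After iteration 1: temp = 7, n_items = 0
After iteration 2: temp = 8, n_items = 0
After iteration 3: temp = 2, n_items = 0
After iteration 4: temp = 7, n_items = 0
After iteration 5: temp = 10, n_items = 0
Loop ends.

Final answer: 0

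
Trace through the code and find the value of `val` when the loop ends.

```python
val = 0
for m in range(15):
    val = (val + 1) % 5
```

Let's trace through this code step by step.

Initialize: val = 0
Entering loop: for m in range(15):
After iteration 1: m = 0, val = 1
After iteration 2: m = 1, val = 2
After iteration 3: m = 2, val = 3
After iteration 4: m = 3, val = 4
After iteration 5: m = 4, val = 0
After iteration 6: m = 5, val = 1
After iteration 7: m = 6, val = 2
After iteration 8: m = 7, val = 3
After iteration 9: m = 8, val = 4
After iteration 10: m = 9, val = 0
After iteration 11: m = 10, val = 1
After iteration 12: m = 11, val = 2
After iteration 13: m = 12, val = 3
After iteration 14: m = 13, val = 4
After iteration 15: m = 14, val = 0
Loop ends.

Final answer: 0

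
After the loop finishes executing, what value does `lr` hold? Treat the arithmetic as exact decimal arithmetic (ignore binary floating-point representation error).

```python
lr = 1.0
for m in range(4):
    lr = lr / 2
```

Let's trace through this code step by step.

Initialize: lr = 1.0
Entering loop: for m in range(4):
After iteration 1: m = 0, lr = 0.5
After iteration 2: m = 1, lr = 0.25
After iteration 3: m = 2, lr = 0.125
After iteration 4: m = 3, lr = 0.0625
Loop ends.

Final answer: 0.0625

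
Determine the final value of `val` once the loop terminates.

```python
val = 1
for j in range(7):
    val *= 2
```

Let's trace through this code step by step.

Initialize: val = 1
Entering loop: for j in range(7):
After iteration 1: j = 0, val = 2
After iteration 2: j = 1, val = 4
After iteration 3: j = 2, val = 8
After iteration 4: j = 3, val = 16
After iteration 5: j = 4, val = 32
After iteration 6: j = 5, val = 64
After iteration 7: j = 6, val = 128
Loop ends.

Final answer: 128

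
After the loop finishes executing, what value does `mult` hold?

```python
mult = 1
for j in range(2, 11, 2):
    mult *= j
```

Let's trace through this code step by step.

Initialize: mult = 1
Entering loop: for j in range(2, 11, 2):
After iteration 1: j = 2, mult = 2
After iteration 2: j = 4, mult = 8
After iteration 3: j = 6, mult = 48
After iteration 4: j = 8, mult = 384
After iteration 5: j = 10, mult = 3840
Loop ends.

Final answer: 3840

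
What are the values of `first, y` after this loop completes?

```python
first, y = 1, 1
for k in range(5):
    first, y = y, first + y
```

Let's trace through this code step by step.

Initialize: first = 1
Initialize: y = 1
Entering loop: for k in range(5):
After iteration 1: k = 0, first = 1, y = 2
After iteration 2: k = 1, first = 2, y = 3
After iteration 3: k = 2, first = 3, y = 5
After iteration 4: k = 3, first = 5, y = 8
After iteration 5: k = 4, first = 8, y = 13
Loop ends.

Final answer: 8, 13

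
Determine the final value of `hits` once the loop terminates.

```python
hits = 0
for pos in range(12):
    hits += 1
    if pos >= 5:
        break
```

Let's trace through this code step by step.

Initialize: hits = 0
Entering loop: for pos in range(12):
After iteration 1: pos = 0, hits = 1
After iteration 2: pos = 1, hits = 2
After iteration 3: pos = 2, hits = 3
After iteration 4: pos = 3, hits = 4
After iteration 5: pos = 4, hits = 5
After iteration 6: pos = 5, hits = 6
Loop ends.

Final answer: 6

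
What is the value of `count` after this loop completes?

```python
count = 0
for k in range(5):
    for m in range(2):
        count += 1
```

Let's trace through this code step by step.

Initialize: count = 0
Entering loop: for k in range(5):
After iteration 1: k = 0, count = 2
After iteration 2: k = 1, count = 4
After iteration 3: k = 2, count = 6
After iteration 4: k = 3, count = 8
After iteration 5: k = 4, count = 10
Loop ends.

Final answer: 10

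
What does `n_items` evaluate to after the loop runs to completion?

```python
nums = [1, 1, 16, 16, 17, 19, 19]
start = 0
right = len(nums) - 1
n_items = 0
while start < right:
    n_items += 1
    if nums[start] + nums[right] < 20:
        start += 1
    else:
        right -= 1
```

Let's trace through this code step by step.

Initialize: nums = [1, 1, 16, 16, 17, 19, 19]
Initialize: start = 0
Initialize: right = 6
Initialize: n_items = 0
Entering loop: while start < right:
After iteration 1: start = 0, right = 5, n_items = 1
After iteration 2: start = 0, right = 4, n_items = 2
After iteration 3: start = 1, right = 4, n_items = 3
After iteration 4: start = 2, right = 4, n_items = 4
After iteration 5: start = 2, right = 3, n_items = 5
After iteration 6: start = 2, right = 2, n_items = 6
Loop ends.

Final answer: 6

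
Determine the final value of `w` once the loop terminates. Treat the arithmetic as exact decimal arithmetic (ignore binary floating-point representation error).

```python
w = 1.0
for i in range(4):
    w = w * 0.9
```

Let's trace through this code step by step.

Initialize: w = 1.0
Entering loop: for i in range(4):
After iteration 1: i = 0, w = 0.9
After iteration 2: i = 1, w = 0.81
After iteration 3: i = 2, w = 0.729
After iteration 4: i = 3, w = 0.6561
Loop ends.

Final answer: 0.6561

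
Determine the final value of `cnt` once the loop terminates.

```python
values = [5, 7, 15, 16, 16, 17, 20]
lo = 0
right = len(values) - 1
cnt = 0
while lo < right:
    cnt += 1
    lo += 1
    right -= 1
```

Let's trace through this code step by step.

Initialize: values = [5, 7, 15, 16, 16, 17, 20]
Initialize: lo = 0
Initialize: right = 6
Initialize: cnt = 0
Entering loop: while lo < right:
After iteration 1: lo = 1, right = 5, cnt = 1
After iteration 2: lo = 2, right = 4, cnt = 2
After iteration 3: lo = 3, right = 3, cnt = 3
Loop ends.

Final answer: 3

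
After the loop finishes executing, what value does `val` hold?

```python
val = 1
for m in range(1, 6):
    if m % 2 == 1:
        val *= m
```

Let's trace through this code step by step.

Initialize: val = 1
Entering loop: for m in range(1, 6):
After iteration 1: m = 1, val = 1
After iteration 2: m = 2, val = 1
After iteration 3: m = 3, val = 3
After iteration 4: m = 4, val = 3
After iteration 5: m = 5, val = 15
Loop ends.

Final answer: 15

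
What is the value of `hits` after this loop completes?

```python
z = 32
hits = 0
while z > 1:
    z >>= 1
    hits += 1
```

Let's trace through this code step by step.

Initialize: z = 32
Initialize: hits = 0
Entering loop: while z > 1:
After iteration 1: z = 16, hits = 1
After iteration 2: z = 8, hits = 2
After iteration 3: z = 4, hits = 3
After iteration 4: z = 2, hits = 4
After iteration 5: z = 1, hits = 5
Loop ends.

Final answer: 5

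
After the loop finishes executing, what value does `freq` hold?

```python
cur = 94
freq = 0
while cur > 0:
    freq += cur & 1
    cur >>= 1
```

Let's trace through this code step by step.

Initialize: cur = 94
Initialize: freq = 0
Entering loop: while cur > 0:
After iteration 1: cur = 47, freq = 0
After iteration 2: cur = 23, freq = 1
After iteration 3: cur = 11, freq = 2
After iteration 4: cur = 5, freq = 3
After iteration 5: cur = 2, freq = 4
After iteration 6: cur = 1, freq = 4
After iteration 7: cur = 0, freq = 5
Loop ends.

Final answer: 5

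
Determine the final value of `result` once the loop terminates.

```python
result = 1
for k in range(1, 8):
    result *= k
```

Let's trace through this code step by step.

Initialize: result = 1
Entering loop: for k in range(1, 8):
After iteration 1: k = 1, result = 1
After iteration 2: k = 2, result = 2
After iteration 3: k = 3, result = 6
After iteration 4: k = 4, result = 24
After iteration 5: k = 5, result = 120
After iteration 6: k = 6, result = 720
After iteration 7: k = 7, result = 5040
Loop ends.

Final answer: 5040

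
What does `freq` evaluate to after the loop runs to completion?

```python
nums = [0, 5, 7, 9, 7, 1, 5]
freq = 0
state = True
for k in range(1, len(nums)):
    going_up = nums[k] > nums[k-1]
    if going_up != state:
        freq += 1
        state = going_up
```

Let's trace through this code step by step.

Initialize: nums = [0, 5, 7, 9, 7, 1, 5]
Initialize: freq = 0
Initialize: state = True
Entering loop: for k in range(1, len(nums)):
After iteration 1: k = 1, freq = 0, state = True, going_up = True
After iteration 2: k = 2, freq = 0, state = True, going_up = True
After iteration 3: k = 3, freq = 0, state = True, going_up = True
After iteration 4: k = 4, freq = 1, state = False, going_up = False
After iteration 5: k = 5, freq = 1, state = False, going_up = False
After iteration 6: k = 6, freq = 2, state = True, going_up = True
Loop ends.

Final answer: 2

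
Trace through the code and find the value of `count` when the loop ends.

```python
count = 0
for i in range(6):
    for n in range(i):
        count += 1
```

Let's trace through this code step by step.

Initialize: count = 0
Entering loop: for i in range(6):
After iteration 1: i = 0, count = 0
After iteration 2: i = 1, count = 1, n = 0
After iteration 3: i = 2, count = 3, n = 1
After iteration 4: i = 3, count = 6, n = 2
After iteration 5: i = 4, count = 10, n = 3
After iteration 6: i = 5, count = 15, n = 4
Loop ends.

Final answer: 15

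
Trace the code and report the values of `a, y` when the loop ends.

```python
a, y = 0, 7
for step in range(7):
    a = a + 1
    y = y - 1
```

Let's trace through this code step by step.

Initialize: a = 0
Initialize: y = 7
Entering loop: for step in range(7):
After iteration 1: step = 0, a = 1, y = 6
After iteration 2: step = 1, a = 2, y = 5
After iteration 3: step = 2, a = 3, y = 4
After iteration 4: step = 3, a = 4, y = 3
After iteration 5: step = 4, a = 5, y = 2
After iteration 6: step = 5, a = 6, y = 1
After iteration 7: step = 6, a = 7, y = 0
Loop ends.

Final answer: 7, 0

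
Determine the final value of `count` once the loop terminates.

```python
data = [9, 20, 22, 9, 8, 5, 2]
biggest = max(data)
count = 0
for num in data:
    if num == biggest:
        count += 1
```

Let's trace through this code step by step.

Initialize: data = [9, 20, 22, 9, 8, 5, 2]
Initialize: biggest = 22
Initialize: count = 0
Entering loop: for num in data:
After iteration 1: num = 9, count = 0
After iteration 2: num = 20, count = 0
After iteration 3: num = 22, count = 1
After iteration 4: num = 9, count = 1
After iteration 5: num = 8, count = 1
After iteration 6: num = 5, count = 1
After iteration 7: num = 2, count = 1
Loop ends.

Final answer: 1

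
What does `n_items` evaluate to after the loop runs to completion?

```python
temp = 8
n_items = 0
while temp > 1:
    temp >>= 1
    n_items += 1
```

Let's trace through this code step by step.

Initialize: temp = 8
Initialize: n_items = 0
Entering loop: while temp > 1:
After iteration 1: temp = 4, n_items = 1
After iteration 2: temp = 2, n_items = 2
After iteration 3: temp = 1, n_items = 3
Loop ends.

Final answer: 3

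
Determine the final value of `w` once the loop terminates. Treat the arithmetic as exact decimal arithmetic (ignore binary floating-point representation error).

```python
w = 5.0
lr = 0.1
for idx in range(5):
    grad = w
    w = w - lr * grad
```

Let's trace through this code step by step.

Initialize: w = 5.0
Initialize: lr = 0.1
Entering loop: for idx in range(5):
After iteration 1: idx = 0, w = 4.5, grad = 5.0
After iteration 2: idx = 1, w = 4.05, grad = 4.5
After iteration 3: idx = 2, w = 3.645, grad = 4.05
After iteration 4: idx = 3, w = 3.2805, grad = 3.645
After iteration 5: idx = 4, w = 2.95245, grad = 3.2805
Loop ends.

Final answer: 2.95245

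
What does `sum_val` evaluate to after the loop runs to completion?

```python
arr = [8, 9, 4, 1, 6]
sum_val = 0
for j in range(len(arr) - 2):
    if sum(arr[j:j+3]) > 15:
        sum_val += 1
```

Let's trace through this code step by step.

Initialize: arr = [8, 9, 4, 1, 6]
Initialize: sum_val = 0
Entering loop: for j in range(len(arr) - 2):
After iteration 1: j = 0, sum_val = 1
After iteration 2: j = 1, sum_val = 1
After iteration 3: j = 2, sum_val = 1
Loop ends.

Final answer: 1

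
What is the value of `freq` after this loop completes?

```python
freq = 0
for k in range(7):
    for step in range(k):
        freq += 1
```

Let's trace through this code step by step.

Initialize: freq = 0
Entering loop: for k in range(7):
After iteration 1: k = 0, freq = 0
After iteration 2: k = 1, freq = 1, step = 0
After iteration 3: k = 2, freq = 3, step = 1
After iteration 4: k = 3, freq = 6, step = 2
After iteration 5: k = 4, freq = 10, step = 3
After iteration 6: k = 5, freq = 15, step = 4
After iteration 7: k = 6, freq = 21, step = 5
Loop ends.

Final answer: 21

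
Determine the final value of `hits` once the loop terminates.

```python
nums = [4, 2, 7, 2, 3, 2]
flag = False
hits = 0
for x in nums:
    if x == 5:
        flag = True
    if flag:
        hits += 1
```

Let's trace through this code step by step.

Initialize: nums = [4, 2, 7, 2, 3, 2]
Initialize: flag = False
Initialize: hits = 0
Entering loop: for x in nums:
After iteration 1: x = 4, hits = 0
After iteration 2: x = 2, hits = 0
After iteration 3: x = 7, hits = 0
After iteration 4: x = 2, hits = 0
After iteration 5: x = 3, hits = 0
After iteration 6: x = 2, hits = 0
Loop ends.

Final answer: 0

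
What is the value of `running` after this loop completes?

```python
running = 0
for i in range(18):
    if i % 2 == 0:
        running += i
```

Let's trace through this code step by step.

Initialize: running = 0
Entering loop: for i in range(18):
After iteration 1: i = 0, running = 0
After iteration 2: i = 1, running = 0
After iteration 3: i = 2, running = 2
After iteration 4: i = 3, running = 2
After iteration 5: i = 4, running = 6
After iteration 6: i = 5, running = 6
After iteration 7: i = 6, running = 12
After iteration 8: i = 7, running = 12
After iteration 9: i = 8, running = 20
After iteration 10: i = 9, running = 20
After iteration 11: i = 10, running = 30
After iteration 12: i = 11, running = 30
After iteration 13: i = 12, running = 42
After iteration 14: i = 13, running = 42
After iteration 15: i = 14, running = 56
After iteration 16: i = 15, running = 56
After iteration 17: i = 16, running = 72
After iteration 18: i = 17, running = 72
Loop ends.

Final answer: 72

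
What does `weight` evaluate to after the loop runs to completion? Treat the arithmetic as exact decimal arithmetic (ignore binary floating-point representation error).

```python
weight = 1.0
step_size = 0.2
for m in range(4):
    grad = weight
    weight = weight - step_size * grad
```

Let's trace through this code step by step.

Initialize: weight = 1.0
Initialize: step_size = 0.2
Entering loop: for m in range(4):
After iteration 1: m = 0, weight = 0.8, grad = 1.0
After iteration 2: m = 1, weight = 0.64, grad = 0.8
After iteration 3: m = 2, weight = 0.512, grad = 0.64
After iteration 4: m = 3, weight = 0.4096, grad = 0.512
Loop ends.

Final answer: 0.4096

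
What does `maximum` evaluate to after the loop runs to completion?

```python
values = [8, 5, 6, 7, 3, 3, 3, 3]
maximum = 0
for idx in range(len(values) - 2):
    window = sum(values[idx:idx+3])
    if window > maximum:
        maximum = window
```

Let's trace through this code step by step.

Initialize: values = [8, 5, 6, 7, 3, 3, 3, 3]
Initialize: maximum = 0
Entering loop: for idx in range(len(values) - 2):
After iteration 1: idx = 0, maximum = 19, window = 19
After iteration 2: idx = 1, maximum = 19, window = 18
After iteration 3: idx = 2, maximum = 19, window = 16
After iteration 4: idx = 3, maximum = 19, window = 13
After iteration 5: idx = 4, maximum = 19, window = 9
After iteration 6: idx = 5, maximum = 19, window = 9
Loop ends.

Final answer: 19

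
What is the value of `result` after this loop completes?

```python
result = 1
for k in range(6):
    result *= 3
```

Let's trace through this code step by step.

Initialize: result = 1
Entering loop: for k in range(6):
After iteration 1: k = 0, result = 3
After iteration 2: k = 1, result = 9
After iteration 3: k = 2, result = 27
After iteration 4: k = 3, result = 81
After iteration 5: k = 4, result = 243
After iteration 6: k = 5, result = 729
Loop ends.

Final answer: 729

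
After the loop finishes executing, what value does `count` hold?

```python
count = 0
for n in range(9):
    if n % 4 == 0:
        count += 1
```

Let's trace through this code step by step.

Initialize: count = 0
Entering loop: for n in range(9):
After iteration 1: n = 0, count = 1
After iteration 2: n = 1, count = 1
After iteration 3: n = 2, count = 1
After iteration 4: n = 3, count = 1
After iteration 5: n = 4, count = 2
After iteration 6: n = 5, count = 2
After iteration 7: n = 6, count = 2
After iteration 8: n = 7, count = 2
After iteration 9: n = 8, count = 3
Loop ends.

Final answer: 3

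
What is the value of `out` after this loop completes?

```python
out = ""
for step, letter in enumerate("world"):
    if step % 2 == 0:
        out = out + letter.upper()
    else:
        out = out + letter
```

Let's trace through this code step by step.

Initialize: out = ''
Entering loop: for step, letter in enumerate("world"):
After iteration 1: step = 0, letter = 'w', out = 'W'
After iteration 2: step = 1, letter = 'o', out = 'Wo'
After iteration 3: step = 2, letter = 'r', out = 'WoR'
After iteration 4: step = 3, letter = 'l', out = 'WoRl'
After iteration 5: step = 4, letter = 'd', out = 'WoRlD'
Loop ends.

Final answer: 'WoRlD'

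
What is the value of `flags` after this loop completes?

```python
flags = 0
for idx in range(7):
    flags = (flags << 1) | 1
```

Let's trace through this code step by step.

Initialize: flags = 0
Entering loop: for idx in range(7):
After iteration 1: idx = 0, flags = 1
After iteration 2: idx = 1, flags = 3
After iteration 3: idx = 2, flags = 7
After iteration 4: idx = 3, flags = 15
After iteration 5: idx = 4, flags = 31
After iteration 6: idx = 5, flags = 63
After iteration 7: idx = 6, flags = 127
Loop ends.

Final answer: 127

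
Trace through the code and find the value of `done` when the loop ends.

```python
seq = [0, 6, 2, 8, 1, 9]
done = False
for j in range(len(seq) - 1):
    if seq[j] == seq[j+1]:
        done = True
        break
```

Let's trace through this code step by step.

Initialize: seq = [0, 6, 2, 8, 1, 9]
Initialize: done = False
Entering loop: for j in range(len(seq) - 1):
After iteration 1: j = 0, done = False
After iteration 2: j = 1, done = False
After iteration 3: j = 2, done = False
After iteration 4: j = 3, done = False
After iteration 5: j = 4, done = False
Loop ends.

Final answer: False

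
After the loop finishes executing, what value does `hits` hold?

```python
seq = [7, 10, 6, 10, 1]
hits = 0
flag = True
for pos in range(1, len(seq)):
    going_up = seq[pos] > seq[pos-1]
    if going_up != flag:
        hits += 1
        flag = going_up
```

Let's trace through this code step by step.

Initialize: seq = [7, 10, 6, 10, 1]
Initialize: hits = 0
Initialize: flag = True
Entering loop: for pos in range(1, len(seq)):
After iteration 1: pos = 1, hits = 0, flag = True, going_up = True
After iteration 2: pos = 2, hits = 1, flag = False, going_up = False
After iteration 3: pos = 3, hits = 2, flag = True, going_up = True
After iteration 4: pos = 4, hits = 3, flag = False, going_up = False
Loop ends.

Final answer: 3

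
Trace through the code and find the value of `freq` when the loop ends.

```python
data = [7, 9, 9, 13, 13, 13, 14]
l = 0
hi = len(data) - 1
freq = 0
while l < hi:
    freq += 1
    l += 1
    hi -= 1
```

Let's trace through this code step by step.

Initialize: data = [7, 9, 9, 13, 13, 13, 14]
Initialize: l = 0
Initialize: hi = 6
Initialize: freq = 0
Entering loop: while l < hi:
After iteration 1: l = 1, hi = 5, freq = 1
After iteration 2: l = 2, hi = 4, freq = 2
After iteration 3: l = 3, hi = 3, freq = 3
Loop ends.

Final answer: 3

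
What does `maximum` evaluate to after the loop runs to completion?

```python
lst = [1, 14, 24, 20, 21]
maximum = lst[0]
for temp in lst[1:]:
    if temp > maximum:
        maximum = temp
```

Let's trace through this code step by step.

Initialize: lst = [1, 14, 24, 20, 21]
Initialize: maximum = 1
Entering loop: for temp in lst[1:]:
After iteration 1: temp = 14, maximum = 14
After iteration 2: temp = 24, maximum = 24
After iteration 3: temp = 20, maximum = 24
After iteration 4: temp = 21, maximum = 24
Loop ends.

Final answer: 24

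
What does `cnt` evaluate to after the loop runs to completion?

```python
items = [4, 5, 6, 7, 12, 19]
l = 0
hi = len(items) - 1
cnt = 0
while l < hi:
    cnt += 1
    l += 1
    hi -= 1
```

Let's trace through this code step by step.

Initialize: items = [4, 5, 6, 7, 12, 19]
Initialize: l = 0
Initialize: hi = 5
Initialize: cnt = 0
Entering loop: while l < hi:
After iteration 1: l = 1, hi = 4, cnt = 1
After iteration 2: l = 2, hi = 3, cnt = 2
After iteration 3: l = 3, hi = 2, cnt = 3
Loop ends.

Final answer: 3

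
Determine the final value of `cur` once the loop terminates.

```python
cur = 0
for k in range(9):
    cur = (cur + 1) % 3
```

Let's trace through this code step by step.

Initialize: cur = 0
Entering loop: for k in range(9):
After iteration 1: k = 0, cur = 1
After iteration 2: k = 1, cur = 2
After iteration 3: k = 2, cur = 0
After iteration 4: k = 3, cur = 1
After iteration 5: k = 4, cur = 2
After iteration 6: k = 5, cur = 0
After iteration 7: k = 6, cur = 1
After iteration 8: k = 7, cur = 2
After iteration 9: k = 8, cur = 0
Loop ends.

Final answer: 0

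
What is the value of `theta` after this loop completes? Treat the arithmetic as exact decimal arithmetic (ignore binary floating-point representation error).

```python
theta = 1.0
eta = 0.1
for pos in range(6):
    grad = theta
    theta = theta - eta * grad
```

Let's trace through this code step by step.

Initialize: theta = 1.0
Initialize: eta = 0.1
Entering loop: for pos in range(6):
After iteration 1: pos = 0, theta = 0.9, grad = 1.0
After iteration 2: pos = 1, theta = 0.81, grad = 0.9
After iteration 3: pos = 2, theta = 0.729, grad = 0.81
After iteration 4: pos = 3, theta = 0.6561, grad = 0.729
After iteration 5: pos = 4, theta = 0.59049, grad = 0.6561
After iteration 6: pos = 5, theta = 0.531441, grad = 0.59049
Loop ends.

Final answer: 0.531441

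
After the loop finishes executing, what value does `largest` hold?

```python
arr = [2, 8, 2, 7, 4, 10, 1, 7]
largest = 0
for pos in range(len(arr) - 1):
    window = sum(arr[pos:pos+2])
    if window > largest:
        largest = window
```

Let's trace through this code step by step.

Initialize: arr = [2, 8, 2, 7, 4, 10, 1, 7]
Initialize: largest = 0
Entering loop: for pos in range(len(arr) - 1):
After iteration 1: pos = 0, largest = 10, window = 10
After iteration 2: pos = 1, largest = 10, window = 10
After iteration 3: pos = 2, largest = 10, window = 9
After iteration 4: pos = 3, largest = 11, window = 11
After iteration 5: pos = 4, largest = 14, window = 14
After iteration 6: pos = 5, largest = 14, window = 11
After iteration 7: pos = 6, largest = 14, window = 8
Loop ends.

Final answer: 14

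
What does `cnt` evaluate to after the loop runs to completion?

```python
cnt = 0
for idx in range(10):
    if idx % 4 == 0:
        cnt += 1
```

Let's trace through this code step by step.

Initialize: cnt = 0
Entering loop: for idx in range(10):
After iteration 1: idx = 0, cnt = 1
After iteration 2: idx = 1, cnt = 1
After iteration 3: idx = 2, cnt = 1
After iteration 4: idx = 3, cnt = 1
After iteration 5: idx = 4, cnt = 2
After iteration 6: idx = 5, cnt = 2
After iteration 7: idx = 6, cnt = 2
After iteration 8: idx = 7, cnt = 2
After iteration 9: idx = 8, cnt = 3
After iteration 10: idx = 9, cnt = 3
Loop ends.

Final answer: 3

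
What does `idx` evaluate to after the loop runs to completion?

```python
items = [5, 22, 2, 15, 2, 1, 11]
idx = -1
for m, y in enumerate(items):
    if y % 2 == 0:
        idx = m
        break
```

Let's trace through this code step by step.

Initialize: items = [5, 22, 2, 15, 2, 1, 11]
Initialize: idx = -1
Entering loop: for m, y in enumerate(items):
After iteration 1: m = 0, y = 5, idx = -1
After iteration 2: m = 1, y = 22, idx = 1
Loop ends.

Final answer: 1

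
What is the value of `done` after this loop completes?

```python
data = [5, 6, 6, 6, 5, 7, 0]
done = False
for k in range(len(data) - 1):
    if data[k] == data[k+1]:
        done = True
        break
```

Let's trace through this code step by step.

Initialize: data = [5, 6, 6, 6, 5, 7, 0]
Initialize: done = False
Entering loop: for k in range(len(data) - 1):
After iteration 1: k = 0, done = False
After iteration 2: k = 1, done = True
Loop ends.

Final answer: True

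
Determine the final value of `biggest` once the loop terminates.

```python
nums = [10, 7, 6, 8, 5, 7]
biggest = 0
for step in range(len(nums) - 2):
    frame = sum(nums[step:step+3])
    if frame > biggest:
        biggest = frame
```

Let's trace through this code step by step.

Initialize: nums = [10, 7, 6, 8, 5, 7]
Initialize: biggest = 0
Entering loop: for step in range(len(nums) - 2):
After iteration 1: step = 0, biggest = 23, frame = 23
After iteration 2: step = 1, biggest = 23, frame = 21
After iteration 3: step = 2, biggest = 23, frame = 19
After iteration 4: step = 3, biggest = 23, frame = 20
Loop ends.

Final answer: 23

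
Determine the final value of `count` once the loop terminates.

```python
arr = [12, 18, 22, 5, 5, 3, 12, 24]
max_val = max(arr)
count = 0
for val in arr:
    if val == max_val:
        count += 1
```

Let's trace through this code step by step.

Initialize: arr = [12, 18, 22, 5, 5, 3, 12, 24]
Initialize: max_val = 24
Initialize: count = 0
Entering loop: for val in arr:
After iteration 1: val = 12, count = 0
After iteration 2: val = 18, count = 0
After iteration 3: val = 22, count = 0
After iteration 4: val = 5, count = 0
After iteration 5: val = 5, count = 0
After iteration 6: val = 3, count = 0
After iteration 7: val = 12, count = 0
After iteration 8: val = 24, count = 1
Loop ends.

Final answer: 1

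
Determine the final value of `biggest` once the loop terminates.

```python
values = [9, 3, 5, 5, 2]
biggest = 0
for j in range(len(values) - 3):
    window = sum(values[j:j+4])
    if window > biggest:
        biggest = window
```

Let's trace through this code step by step.

Initialize: values = [9, 3, 5, 5, 2]
Initialize: biggest = 0
Entering loop: for j in range(len(values) - 3):
After iteration 1: j = 0, biggest = 22, window = 22
After iteration 2: j = 1, biggest = 22, window = 15
Loop ends.

Final answer: 22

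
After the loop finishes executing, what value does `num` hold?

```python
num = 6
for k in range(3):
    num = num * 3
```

Let's trace through this code step by step.

Initialize: num = 6
Entering loop: for k in range(3):
After iteration 1: k = 0, num = 18
After iteration 2: k = 1, num = 54
After iteration 3: k = 2, num = 162
Loop ends.

Final answer: 162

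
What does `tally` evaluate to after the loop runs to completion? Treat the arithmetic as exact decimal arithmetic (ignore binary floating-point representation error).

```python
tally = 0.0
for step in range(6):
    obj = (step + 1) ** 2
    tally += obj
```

Let's trace through this code step by step.

Initialize: tally = 0.0
Entering loop: for step in range(6):
After iteration 1: step = 0, tally = 1.0, obj = 1
After iteration 2: step = 1, tally = 5.0, obj = 4
After iteration 3: step = 2, tally = 14.0, obj = 9
After iteration 4: step = 3, tally = 30.0, obj = 16
After iteration 5: step = 4, tally = 55.0, obj = 25
After iteration 6: step = 5, tally = 91.0, obj = 36
Loop ends.

Final answer: 91.0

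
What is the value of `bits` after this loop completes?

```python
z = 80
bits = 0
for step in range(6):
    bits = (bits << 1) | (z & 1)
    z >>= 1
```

Let's trace through this code step by step.

Initialize: z = 80
Initialize: bits = 0
Entering loop: for step in range(6):
After iteration 1: step = 0, z = 40, bits = 0
After iteration 2: step = 1, z = 20, bits = 0
After iteration 3: step = 2, z = 10, bits = 0
After iteration 4: step = 3, z = 5, bits = 0
After iteration 5: step = 4, z = 2, bits = 1
After iteration 6: step = 5, z = 1, bits = 2
Loop ends.

Final answer: 2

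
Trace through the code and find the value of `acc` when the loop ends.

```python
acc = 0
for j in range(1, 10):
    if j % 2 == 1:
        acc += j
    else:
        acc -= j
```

Let's trace through this code step by step.

Initialize: acc = 0
Entering loop: for j in range(1, 10):
After iteration 1: j = 1, acc = 1
After iteration 2: j = 2, acc = -1
After iteration 3: j = 3, acc = 2
After iteration 4: j = 4, acc = -2
After iteration 5: j = 5, acc = 3
After iteration 6: j = 6, acc = -3
After iteration 7: j = 7, acc = 4
After iteration 8: j = 8, acc = -4
After iteration 9: j = 9, acc = 5
Loop ends.

Final answer: 5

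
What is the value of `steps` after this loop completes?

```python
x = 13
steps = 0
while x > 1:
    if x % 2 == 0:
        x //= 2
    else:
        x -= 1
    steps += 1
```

Let's trace through this code step by step.

Initialize: x = 13
Initialize: steps = 0
Entering loop: while x > 1:
After iteration 1: x = 12, steps = 1
After iteration 2: x = 6, steps = 2
After iteration 3: x = 3, steps = 3
After iteration 4: x = 2, steps = 4
After iteration 5: x = 1, steps = 5
Loop ends.

Final answer: 5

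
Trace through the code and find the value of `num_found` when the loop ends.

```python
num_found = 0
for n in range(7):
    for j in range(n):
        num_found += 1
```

Let's trace through this code step by step.

Initialize: num_found = 0
Entering loop: for n in range(7):
After iteration 1: n = 0, num_found = 0
After iteration 2: n = 1, num_found = 1, j = 0
After iteration 3: n = 2, num_found = 3, j = 1
After iteration 4: n = 3, num_found = 6, j = 2
After iteration 5: n = 4, num_found = 10, j = 3
After iteration 6: n = 5, num_found = 15, j = 4
After iteration 7: n = 6, num_found = 21, j = 5
Loop ends.

Final answer: 21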